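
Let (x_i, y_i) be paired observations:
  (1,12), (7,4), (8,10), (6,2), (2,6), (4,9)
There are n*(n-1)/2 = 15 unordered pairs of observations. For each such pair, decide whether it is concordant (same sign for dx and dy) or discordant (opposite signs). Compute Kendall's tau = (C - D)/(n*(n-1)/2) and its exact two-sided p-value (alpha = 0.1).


Step 1: Enumerate the 15 unordered pairs (i,j) with i<j and classify each by sign(x_j-x_i) * sign(y_j-y_i).
  (1,2):dx=+6,dy=-8->D; (1,3):dx=+7,dy=-2->D; (1,4):dx=+5,dy=-10->D; (1,5):dx=+1,dy=-6->D
  (1,6):dx=+3,dy=-3->D; (2,3):dx=+1,dy=+6->C; (2,4):dx=-1,dy=-2->C; (2,5):dx=-5,dy=+2->D
  (2,6):dx=-3,dy=+5->D; (3,4):dx=-2,dy=-8->C; (3,5):dx=-6,dy=-4->C; (3,6):dx=-4,dy=-1->C
  (4,5):dx=-4,dy=+4->D; (4,6):dx=-2,dy=+7->D; (5,6):dx=+2,dy=+3->C
Step 2: C = 6, D = 9, total pairs = 15.
Step 3: tau = (C - D)/(n(n-1)/2) = (6 - 9)/15 = -0.200000.
Step 4: Exact two-sided p-value (enumerate n! = 720 permutations of y under H0): p = 0.719444.
Step 5: alpha = 0.1. fail to reject H0.

tau_b = -0.2000 (C=6, D=9), p = 0.719444, fail to reject H0.


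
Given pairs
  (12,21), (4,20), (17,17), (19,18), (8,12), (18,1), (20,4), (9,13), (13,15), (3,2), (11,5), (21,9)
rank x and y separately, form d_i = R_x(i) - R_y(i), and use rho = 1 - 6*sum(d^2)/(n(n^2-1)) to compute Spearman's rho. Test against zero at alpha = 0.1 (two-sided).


Step 1: Rank x and y separately (midranks; no ties here).
rank(x): 12->6, 4->2, 17->8, 19->10, 8->3, 18->9, 20->11, 9->4, 13->7, 3->1, 11->5, 21->12
rank(y): 21->12, 20->11, 17->9, 18->10, 12->6, 1->1, 4->3, 13->7, 15->8, 2->2, 5->4, 9->5
Step 2: d_i = R_x(i) - R_y(i); compute d_i^2.
  (6-12)^2=36, (2-11)^2=81, (8-9)^2=1, (10-10)^2=0, (3-6)^2=9, (9-1)^2=64, (11-3)^2=64, (4-7)^2=9, (7-8)^2=1, (1-2)^2=1, (5-4)^2=1, (12-5)^2=49
sum(d^2) = 316.
Step 3: rho = 1 - 6*316 / (12*(12^2 - 1)) = 1 - 1896/1716 = -0.104895.
Step 4: Under H0, t = rho * sqrt((n-2)/(1-rho^2)) = -0.3335 ~ t(10).
Step 5: Two-sided p-value from the t-distribution with 10 df = 0.745609.
Step 6: alpha = 0.1. fail to reject H0.

rho = -0.1049, p = 0.745609, fail to reject H0 at alpha = 0.1.


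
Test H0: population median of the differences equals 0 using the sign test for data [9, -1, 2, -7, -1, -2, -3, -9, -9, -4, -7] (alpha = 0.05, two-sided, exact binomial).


Step 1: Discard zero differences. Original n = 11; n_eff = number of nonzero differences = 11.
Nonzero differences (with sign): +9, -1, +2, -7, -1, -2, -3, -9, -9, -4, -7
Step 2: Count signs: positive = 2, negative = 9.
Step 3: Under H0: P(positive) = 0.5, so the number of positives S ~ Bin(11, 0.5).
Step 4: Two-sided exact p-value = sum of Bin(11,0.5) probabilities at or below the observed probability = 0.065430.
Step 5: alpha = 0.05. fail to reject H0.

n_eff = 11, pos = 2, neg = 9, p = 0.065430, fail to reject H0.


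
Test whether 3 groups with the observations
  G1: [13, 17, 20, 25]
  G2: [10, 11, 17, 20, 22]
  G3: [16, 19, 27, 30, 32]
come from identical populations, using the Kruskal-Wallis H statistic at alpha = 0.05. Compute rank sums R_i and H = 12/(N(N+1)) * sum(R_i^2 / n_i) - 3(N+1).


Step 1: Combine all N = 14 observations and assign midranks.
sorted (value, group, rank): (10,G2,1), (11,G2,2), (13,G1,3), (16,G3,4), (17,G1,5.5), (17,G2,5.5), (19,G3,7), (20,G1,8.5), (20,G2,8.5), (22,G2,10), (25,G1,11), (27,G3,12), (30,G3,13), (32,G3,14)
Step 2: Sum ranks within each group.
R_1 = 28 (n_1 = 4)
R_2 = 27 (n_2 = 5)
R_3 = 50 (n_3 = 5)
Step 3: H = 12/(N(N+1)) * sum(R_i^2/n_i) - 3(N+1)
     = 12/(14*15) * (28^2/4 + 27^2/5 + 50^2/5) - 3*15
     = 0.057143 * 841.8 - 45
     = 3.102857.
Step 4: Ties present; correction factor C = 1 - 12/(14^3 - 14) = 0.995604. Corrected H = 3.102857 / 0.995604 = 3.116556.
Step 5: Under H0, H ~ chi^2(2); p-value = 0.210498.
Step 6: alpha = 0.05. fail to reject H0.

H = 3.1166, df = 2, p = 0.210498, fail to reject H0.


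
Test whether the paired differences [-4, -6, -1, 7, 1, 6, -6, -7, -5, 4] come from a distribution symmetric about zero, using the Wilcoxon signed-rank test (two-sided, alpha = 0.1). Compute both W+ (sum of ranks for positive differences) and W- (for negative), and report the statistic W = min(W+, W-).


Step 1: Drop any zero differences (none here) and take |d_i|.
|d| = [4, 6, 1, 7, 1, 6, 6, 7, 5, 4]
Step 2: Midrank |d_i| (ties get averaged ranks).
ranks: |4|->3.5, |6|->7, |1|->1.5, |7|->9.5, |1|->1.5, |6|->7, |6|->7, |7|->9.5, |5|->5, |4|->3.5
Step 3: Attach original signs; sum ranks with positive sign and with negative sign.
W+ = 9.5 + 1.5 + 7 + 3.5 = 21.5
W- = 3.5 + 7 + 1.5 + 7 + 9.5 + 5 = 33.5
(Check: W+ + W- = 55 should equal n(n+1)/2 = 55.)
Step 4: Test statistic W = min(W+, W-) = 21.5.
Step 5: Ties in |d|, so use the tie-corrected normal approximation.
        E[W] = n(n+1)/4 = 10*11/4 = 27.5.
        Tie groups: |d|=1 (t=2), |d|=4 (t=2), |d|=6 (t=3), |d|=7 (t=2); sum(t^3 - t) = 42.
        Var[W] = n(n+1)(2n+1)/24 - sum(t^3-t)/48 = 2310/24 - 42/48 = 95.375.
        z = (W - E[W]) / sqrt(Var[W]) = (21.5 - 27.5) / 9.7660 = -0.6144.
        Two-sided p = 2*Phi(z) = 0.538967.
Step 6: alpha = 0.1. fail to reject H0.

W+ = 21.5, W- = 33.5, W = min = 21.5, p = 0.538967, fail to reject H0.


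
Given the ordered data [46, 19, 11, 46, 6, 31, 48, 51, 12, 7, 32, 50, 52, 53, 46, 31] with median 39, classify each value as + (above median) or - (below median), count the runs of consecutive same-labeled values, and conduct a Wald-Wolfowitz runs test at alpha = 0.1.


Step 1: Compute median = 39; label A = above, B = below.
Labels in order: ABBABBAABBBAAAAB  (n_A = 8, n_B = 8)
Step 2: Count runs R = 8.
Step 3: Under H0 (random ordering), E[R] = 2*n_A*n_B/(n_A+n_B) + 1 = 2*8*8/16 + 1 = 9.0000.
        Var[R] = 2*n_A*n_B*(2*n_A*n_B - n_A - n_B) / ((n_A+n_B)^2 * (n_A+n_B-1)) = 14336/3840 = 3.7333.
        SD[R] = 1.9322.
Step 4: Continuity-corrected z = (R + 0.5 - E[R]) / SD[R] = (8 + 0.5 - 9.0000) / 1.9322 = -0.2588.
Step 5: Two-sided p-value via normal approximation = 2*(1 - Phi(|z|)) = 0.795809.
Step 6: alpha = 0.1. fail to reject H0.

R = 8, z = -0.2588, p = 0.795809, fail to reject H0.


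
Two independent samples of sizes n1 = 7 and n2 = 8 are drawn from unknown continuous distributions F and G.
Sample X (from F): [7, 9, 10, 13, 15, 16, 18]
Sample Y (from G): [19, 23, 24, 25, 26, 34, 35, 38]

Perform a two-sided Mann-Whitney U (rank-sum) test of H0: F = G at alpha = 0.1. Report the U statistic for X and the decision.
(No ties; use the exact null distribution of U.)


Step 1: Combine and sort all 15 observations; assign midranks.
sorted (value, group): (7,X), (9,X), (10,X), (13,X), (15,X), (16,X), (18,X), (19,Y), (23,Y), (24,Y), (25,Y), (26,Y), (34,Y), (35,Y), (38,Y)
ranks: 7->1, 9->2, 10->3, 13->4, 15->5, 16->6, 18->7, 19->8, 23->9, 24->10, 25->11, 26->12, 34->13, 35->14, 38->15
Step 2: Rank sum for X: R1 = 1 + 2 + 3 + 4 + 5 + 6 + 7 = 28.
Step 3: U_X = R1 - n1(n1+1)/2 = 28 - 7*8/2 = 28 - 28 = 0.
       U_Y = n1*n2 - U_X = 56 - 0 = 56.
Step 4: No ties, so the exact null distribution of U (based on enumerating the C(15,7) = 6435 equally likely rank assignments) gives the two-sided p-value.
Step 5: p-value = 0.000311; compare to alpha = 0.1. reject H0.

U_X = 0, p = 0.000311, reject H0 at alpha = 0.1.


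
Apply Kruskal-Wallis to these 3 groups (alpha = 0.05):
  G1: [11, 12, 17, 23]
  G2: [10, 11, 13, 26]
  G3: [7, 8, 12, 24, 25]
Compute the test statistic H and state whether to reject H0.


Step 1: Combine all N = 13 observations and assign midranks.
sorted (value, group, rank): (7,G3,1), (8,G3,2), (10,G2,3), (11,G1,4.5), (11,G2,4.5), (12,G1,6.5), (12,G3,6.5), (13,G2,8), (17,G1,9), (23,G1,10), (24,G3,11), (25,G3,12), (26,G2,13)
Step 2: Sum ranks within each group.
R_1 = 30 (n_1 = 4)
R_2 = 28.5 (n_2 = 4)
R_3 = 32.5 (n_3 = 5)
Step 3: H = 12/(N(N+1)) * sum(R_i^2/n_i) - 3(N+1)
     = 12/(13*14) * (30^2/4 + 28.5^2/4 + 32.5^2/5) - 3*14
     = 0.065934 * 639.312 - 42
     = 0.152473.
Step 4: Ties present; correction factor C = 1 - 12/(13^3 - 13) = 0.994505. Corrected H = 0.152473 / 0.994505 = 0.153315.
Step 5: Under H0, H ~ chi^2(2); p-value = 0.926207.
Step 6: alpha = 0.05. fail to reject H0.

H = 0.1533, df = 2, p = 0.926207, fail to reject H0.


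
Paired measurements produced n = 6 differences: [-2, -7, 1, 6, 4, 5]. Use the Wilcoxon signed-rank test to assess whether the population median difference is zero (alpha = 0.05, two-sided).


Step 1: Drop any zero differences (none here) and take |d_i|.
|d| = [2, 7, 1, 6, 4, 5]
Step 2: Midrank |d_i| (ties get averaged ranks).
ranks: |2|->2, |7|->6, |1|->1, |6|->5, |4|->3, |5|->4
Step 3: Attach original signs; sum ranks with positive sign and with negative sign.
W+ = 1 + 5 + 3 + 4 = 13
W- = 2 + 6 = 8
(Check: W+ + W- = 21 should equal n(n+1)/2 = 21.)
Step 4: Test statistic W = min(W+, W-) = 8.
Step 5: No ties, so the exact null distribution over the 2^6 = 64 sign assignments gives the two-sided p-value = 0.687500.
Step 6: alpha = 0.05. fail to reject H0.

W+ = 13, W- = 8, W = min = 8, p = 0.687500, fail to reject H0.


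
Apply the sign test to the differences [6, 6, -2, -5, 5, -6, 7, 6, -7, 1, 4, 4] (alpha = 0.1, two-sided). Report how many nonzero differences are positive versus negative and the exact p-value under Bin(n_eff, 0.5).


Step 1: Discard zero differences. Original n = 12; n_eff = number of nonzero differences = 12.
Nonzero differences (with sign): +6, +6, -2, -5, +5, -6, +7, +6, -7, +1, +4, +4
Step 2: Count signs: positive = 8, negative = 4.
Step 3: Under H0: P(positive) = 0.5, so the number of positives S ~ Bin(12, 0.5).
Step 4: Two-sided exact p-value = sum of Bin(12,0.5) probabilities at or below the observed probability = 0.387695.
Step 5: alpha = 0.1. fail to reject H0.

n_eff = 12, pos = 8, neg = 4, p = 0.387695, fail to reject H0.


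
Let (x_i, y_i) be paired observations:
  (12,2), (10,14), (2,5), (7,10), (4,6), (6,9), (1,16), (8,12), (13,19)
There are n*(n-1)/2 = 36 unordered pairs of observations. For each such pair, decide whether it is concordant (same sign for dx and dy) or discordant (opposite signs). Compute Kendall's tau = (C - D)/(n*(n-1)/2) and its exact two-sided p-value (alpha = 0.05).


Step 1: Enumerate the 36 unordered pairs (i,j) with i<j and classify each by sign(x_j-x_i) * sign(y_j-y_i).
  (1,2):dx=-2,dy=+12->D; (1,3):dx=-10,dy=+3->D; (1,4):dx=-5,dy=+8->D; (1,5):dx=-8,dy=+4->D
  (1,6):dx=-6,dy=+7->D; (1,7):dx=-11,dy=+14->D; (1,8):dx=-4,dy=+10->D; (1,9):dx=+1,dy=+17->C
  (2,3):dx=-8,dy=-9->C; (2,4):dx=-3,dy=-4->C; (2,5):dx=-6,dy=-8->C; (2,6):dx=-4,dy=-5->C
  (2,7):dx=-9,dy=+2->D; (2,8):dx=-2,dy=-2->C; (2,9):dx=+3,dy=+5->C; (3,4):dx=+5,dy=+5->C
  (3,5):dx=+2,dy=+1->C; (3,6):dx=+4,dy=+4->C; (3,7):dx=-1,dy=+11->D; (3,8):dx=+6,dy=+7->C
  (3,9):dx=+11,dy=+14->C; (4,5):dx=-3,dy=-4->C; (4,6):dx=-1,dy=-1->C; (4,7):dx=-6,dy=+6->D
  (4,8):dx=+1,dy=+2->C; (4,9):dx=+6,dy=+9->C; (5,6):dx=+2,dy=+3->C; (5,7):dx=-3,dy=+10->D
  (5,8):dx=+4,dy=+6->C; (5,9):dx=+9,dy=+13->C; (6,7):dx=-5,dy=+7->D; (6,8):dx=+2,dy=+3->C
  (6,9):dx=+7,dy=+10->C; (7,8):dx=+7,dy=-4->D; (7,9):dx=+12,dy=+3->C; (8,9):dx=+5,dy=+7->C
Step 2: C = 23, D = 13, total pairs = 36.
Step 3: tau = (C - D)/(n(n-1)/2) = (23 - 13)/36 = 0.277778.
Step 4: Exact two-sided p-value (enumerate n! = 362880 permutations of y under H0): p = 0.358488.
Step 5: alpha = 0.05. fail to reject H0.

tau_b = 0.2778 (C=23, D=13), p = 0.358488, fail to reject H0.


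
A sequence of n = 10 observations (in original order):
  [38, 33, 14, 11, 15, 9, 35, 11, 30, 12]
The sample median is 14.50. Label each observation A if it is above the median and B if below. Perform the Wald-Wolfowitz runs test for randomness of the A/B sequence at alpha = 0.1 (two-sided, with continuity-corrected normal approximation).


Step 1: Compute median = 14.50; label A = above, B = below.
Labels in order: AABBABABAB  (n_A = 5, n_B = 5)
Step 2: Count runs R = 8.
Step 3: Under H0 (random ordering), E[R] = 2*n_A*n_B/(n_A+n_B) + 1 = 2*5*5/10 + 1 = 6.0000.
        Var[R] = 2*n_A*n_B*(2*n_A*n_B - n_A - n_B) / ((n_A+n_B)^2 * (n_A+n_B-1)) = 2000/900 = 2.2222.
        SD[R] = 1.4907.
Step 4: Continuity-corrected z = (R - 0.5 - E[R]) / SD[R] = (8 - 0.5 - 6.0000) / 1.4907 = 1.0062.
Step 5: Two-sided p-value via normal approximation = 2*(1 - Phi(|z|)) = 0.314305.
Step 6: alpha = 0.1. fail to reject H0.

R = 8, z = 1.0062, p = 0.314305, fail to reject H0.


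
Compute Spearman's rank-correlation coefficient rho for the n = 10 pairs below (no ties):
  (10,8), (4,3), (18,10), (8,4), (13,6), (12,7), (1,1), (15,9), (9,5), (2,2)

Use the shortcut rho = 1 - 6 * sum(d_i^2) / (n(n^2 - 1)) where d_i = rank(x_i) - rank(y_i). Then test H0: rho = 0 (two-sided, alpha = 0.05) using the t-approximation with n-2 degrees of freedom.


Step 1: Rank x and y separately (midranks; no ties here).
rank(x): 10->6, 4->3, 18->10, 8->4, 13->8, 12->7, 1->1, 15->9, 9->5, 2->2
rank(y): 8->8, 3->3, 10->10, 4->4, 6->6, 7->7, 1->1, 9->9, 5->5, 2->2
Step 2: d_i = R_x(i) - R_y(i); compute d_i^2.
  (6-8)^2=4, (3-3)^2=0, (10-10)^2=0, (4-4)^2=0, (8-6)^2=4, (7-7)^2=0, (1-1)^2=0, (9-9)^2=0, (5-5)^2=0, (2-2)^2=0
sum(d^2) = 8.
Step 3: rho = 1 - 6*8 / (10*(10^2 - 1)) = 1 - 48/990 = 0.951515.
Step 4: Under H0, t = rho * sqrt((n-2)/(1-rho^2)) = 8.7493 ~ t(8).
Step 5: Two-sided p-value from the t-distribution with 8 df = 0.000023.
Step 6: alpha = 0.05. reject H0.

rho = 0.9515, p = 0.000023, reject H0 at alpha = 0.05.


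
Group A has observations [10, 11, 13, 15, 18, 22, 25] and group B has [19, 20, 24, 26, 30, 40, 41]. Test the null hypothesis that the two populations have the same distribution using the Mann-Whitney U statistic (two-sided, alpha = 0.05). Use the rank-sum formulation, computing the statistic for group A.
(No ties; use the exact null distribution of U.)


Step 1: Combine and sort all 14 observations; assign midranks.
sorted (value, group): (10,X), (11,X), (13,X), (15,X), (18,X), (19,Y), (20,Y), (22,X), (24,Y), (25,X), (26,Y), (30,Y), (40,Y), (41,Y)
ranks: 10->1, 11->2, 13->3, 15->4, 18->5, 19->6, 20->7, 22->8, 24->9, 25->10, 26->11, 30->12, 40->13, 41->14
Step 2: Rank sum for X: R1 = 1 + 2 + 3 + 4 + 5 + 8 + 10 = 33.
Step 3: U_X = R1 - n1(n1+1)/2 = 33 - 7*8/2 = 33 - 28 = 5.
       U_Y = n1*n2 - U_X = 49 - 5 = 44.
Step 4: No ties, so the exact null distribution of U (based on enumerating the C(14,7) = 3432 equally likely rank assignments) gives the two-sided p-value.
Step 5: p-value = 0.011072; compare to alpha = 0.05. reject H0.

U_X = 5, p = 0.011072, reject H0 at alpha = 0.05.


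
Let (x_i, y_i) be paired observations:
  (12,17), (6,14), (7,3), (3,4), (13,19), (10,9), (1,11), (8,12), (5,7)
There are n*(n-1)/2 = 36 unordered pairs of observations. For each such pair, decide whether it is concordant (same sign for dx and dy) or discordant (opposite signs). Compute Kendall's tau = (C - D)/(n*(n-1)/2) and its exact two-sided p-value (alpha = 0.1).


Step 1: Enumerate the 36 unordered pairs (i,j) with i<j and classify each by sign(x_j-x_i) * sign(y_j-y_i).
  (1,2):dx=-6,dy=-3->C; (1,3):dx=-5,dy=-14->C; (1,4):dx=-9,dy=-13->C; (1,5):dx=+1,dy=+2->C
  (1,6):dx=-2,dy=-8->C; (1,7):dx=-11,dy=-6->C; (1,8):dx=-4,dy=-5->C; (1,9):dx=-7,dy=-10->C
  (2,3):dx=+1,dy=-11->D; (2,4):dx=-3,dy=-10->C; (2,5):dx=+7,dy=+5->C; (2,6):dx=+4,dy=-5->D
  (2,7):dx=-5,dy=-3->C; (2,8):dx=+2,dy=-2->D; (2,9):dx=-1,dy=-7->C; (3,4):dx=-4,dy=+1->D
  (3,5):dx=+6,dy=+16->C; (3,6):dx=+3,dy=+6->C; (3,7):dx=-6,dy=+8->D; (3,8):dx=+1,dy=+9->C
  (3,9):dx=-2,dy=+4->D; (4,5):dx=+10,dy=+15->C; (4,6):dx=+7,dy=+5->C; (4,7):dx=-2,dy=+7->D
  (4,8):dx=+5,dy=+8->C; (4,9):dx=+2,dy=+3->C; (5,6):dx=-3,dy=-10->C; (5,7):dx=-12,dy=-8->C
  (5,8):dx=-5,dy=-7->C; (5,9):dx=-8,dy=-12->C; (6,7):dx=-9,dy=+2->D; (6,8):dx=-2,dy=+3->D
  (6,9):dx=-5,dy=-2->C; (7,8):dx=+7,dy=+1->C; (7,9):dx=+4,dy=-4->D; (8,9):dx=-3,dy=-5->C
Step 2: C = 26, D = 10, total pairs = 36.
Step 3: tau = (C - D)/(n(n-1)/2) = (26 - 10)/36 = 0.444444.
Step 4: Exact two-sided p-value (enumerate n! = 362880 permutations of y under H0): p = 0.119439.
Step 5: alpha = 0.1. fail to reject H0.

tau_b = 0.4444 (C=26, D=10), p = 0.119439, fail to reject H0.


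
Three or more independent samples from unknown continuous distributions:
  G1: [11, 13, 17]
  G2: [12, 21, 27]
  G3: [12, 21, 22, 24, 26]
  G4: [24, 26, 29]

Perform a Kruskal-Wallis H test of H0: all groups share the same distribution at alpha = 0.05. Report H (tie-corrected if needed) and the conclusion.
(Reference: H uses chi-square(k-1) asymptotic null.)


Step 1: Combine all N = 14 observations and assign midranks.
sorted (value, group, rank): (11,G1,1), (12,G2,2.5), (12,G3,2.5), (13,G1,4), (17,G1,5), (21,G2,6.5), (21,G3,6.5), (22,G3,8), (24,G3,9.5), (24,G4,9.5), (26,G3,11.5), (26,G4,11.5), (27,G2,13), (29,G4,14)
Step 2: Sum ranks within each group.
R_1 = 10 (n_1 = 3)
R_2 = 22 (n_2 = 3)
R_3 = 38 (n_3 = 5)
R_4 = 35 (n_4 = 3)
Step 3: H = 12/(N(N+1)) * sum(R_i^2/n_i) - 3(N+1)
     = 12/(14*15) * (10^2/3 + 22^2/3 + 38^2/5 + 35^2/3) - 3*15
     = 0.057143 * 891.8 - 45
     = 5.960000.
Step 4: Ties present; correction factor C = 1 - 24/(14^3 - 14) = 0.991209. Corrected H = 5.960000 / 0.991209 = 6.012860.
Step 5: Under H0, H ~ chi^2(3); p-value = 0.110986.
Step 6: alpha = 0.05. fail to reject H0.

H = 6.0129, df = 3, p = 0.110986, fail to reject H0.


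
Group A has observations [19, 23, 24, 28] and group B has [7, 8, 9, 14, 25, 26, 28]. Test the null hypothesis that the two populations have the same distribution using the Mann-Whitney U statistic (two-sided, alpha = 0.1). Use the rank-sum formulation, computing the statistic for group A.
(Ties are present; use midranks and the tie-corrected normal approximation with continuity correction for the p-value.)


Step 1: Combine and sort all 11 observations; assign midranks.
sorted (value, group): (7,Y), (8,Y), (9,Y), (14,Y), (19,X), (23,X), (24,X), (25,Y), (26,Y), (28,X), (28,Y)
ranks: 7->1, 8->2, 9->3, 14->4, 19->5, 23->6, 24->7, 25->8, 26->9, 28->10.5, 28->10.5
Step 2: Rank sum for X: R1 = 5 + 6 + 7 + 10.5 = 28.5.
Step 3: U_X = R1 - n1(n1+1)/2 = 28.5 - 4*5/2 = 28.5 - 10 = 18.5.
       U_Y = n1*n2 - U_X = 28 - 18.5 = 9.5.
Step 4: Ties are present, so use the tie-corrected normal approximation (with continuity correction) for the p-value.
Step 5: p-value = 0.448659; compare to alpha = 0.1. fail to reject H0.

U_X = 18.5, p = 0.448659, fail to reject H0 at alpha = 0.1.


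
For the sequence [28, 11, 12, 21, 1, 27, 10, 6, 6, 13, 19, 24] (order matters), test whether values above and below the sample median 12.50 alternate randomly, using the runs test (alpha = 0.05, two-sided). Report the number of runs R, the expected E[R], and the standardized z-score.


Step 1: Compute median = 12.50; label A = above, B = below.
Labels in order: ABBABABBBAAA  (n_A = 6, n_B = 6)
Step 2: Count runs R = 7.
Step 3: Under H0 (random ordering), E[R] = 2*n_A*n_B/(n_A+n_B) + 1 = 2*6*6/12 + 1 = 7.0000.
        Var[R] = 2*n_A*n_B*(2*n_A*n_B - n_A - n_B) / ((n_A+n_B)^2 * (n_A+n_B-1)) = 4320/1584 = 2.7273.
        SD[R] = 1.6514.
Step 4: R = E[R], so z = 0 with no continuity correction.
Step 5: Two-sided p-value via normal approximation = 2*(1 - Phi(|z|)) = 1.000000.
Step 6: alpha = 0.05. fail to reject H0.

R = 7, z = 0.0000, p = 1.000000, fail to reject H0.


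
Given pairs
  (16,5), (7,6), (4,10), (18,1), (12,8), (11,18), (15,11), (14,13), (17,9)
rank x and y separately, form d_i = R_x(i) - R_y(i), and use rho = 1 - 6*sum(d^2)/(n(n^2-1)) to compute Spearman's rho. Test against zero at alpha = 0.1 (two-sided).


Step 1: Rank x and y separately (midranks; no ties here).
rank(x): 16->7, 7->2, 4->1, 18->9, 12->4, 11->3, 15->6, 14->5, 17->8
rank(y): 5->2, 6->3, 10->6, 1->1, 8->4, 18->9, 11->7, 13->8, 9->5
Step 2: d_i = R_x(i) - R_y(i); compute d_i^2.
  (7-2)^2=25, (2-3)^2=1, (1-6)^2=25, (9-1)^2=64, (4-4)^2=0, (3-9)^2=36, (6-7)^2=1, (5-8)^2=9, (8-5)^2=9
sum(d^2) = 170.
Step 3: rho = 1 - 6*170 / (9*(9^2 - 1)) = 1 - 1020/720 = -0.416667.
Step 4: Under H0, t = rho * sqrt((n-2)/(1-rho^2)) = -1.2127 ~ t(7).
Step 5: Two-sided p-value from the t-distribution with 7 df = 0.264586.
Step 6: alpha = 0.1. fail to reject H0.

rho = -0.4167, p = 0.264586, fail to reject H0 at alpha = 0.1.


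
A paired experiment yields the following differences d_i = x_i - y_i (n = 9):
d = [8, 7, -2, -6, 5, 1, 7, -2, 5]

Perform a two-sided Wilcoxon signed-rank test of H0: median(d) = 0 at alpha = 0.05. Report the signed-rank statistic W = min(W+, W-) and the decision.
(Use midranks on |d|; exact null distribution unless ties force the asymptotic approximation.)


Step 1: Drop any zero differences (none here) and take |d_i|.
|d| = [8, 7, 2, 6, 5, 1, 7, 2, 5]
Step 2: Midrank |d_i| (ties get averaged ranks).
ranks: |8|->9, |7|->7.5, |2|->2.5, |6|->6, |5|->4.5, |1|->1, |7|->7.5, |2|->2.5, |5|->4.5
Step 3: Attach original signs; sum ranks with positive sign and with negative sign.
W+ = 9 + 7.5 + 4.5 + 1 + 7.5 + 4.5 = 34
W- = 2.5 + 6 + 2.5 = 11
(Check: W+ + W- = 45 should equal n(n+1)/2 = 45.)
Step 4: Test statistic W = min(W+, W-) = 11.
Step 5: Ties in |d|, so use the tie-corrected normal approximation.
        E[W] = n(n+1)/4 = 9*10/4 = 22.5.
        Tie groups: |d|=2 (t=2), |d|=5 (t=2), |d|=7 (t=2); sum(t^3 - t) = 18.
        Var[W] = n(n+1)(2n+1)/24 - sum(t^3-t)/48 = 1710/24 - 18/48 = 70.875.
        z = (W - E[W]) / sqrt(Var[W]) = (11 - 22.5) / 8.4187 = -1.3660.
        Two-sided p = 2*Phi(z) = 0.171938.
Step 6: alpha = 0.05. fail to reject H0.

W+ = 34, W- = 11, W = min = 11, p = 0.171938, fail to reject H0.


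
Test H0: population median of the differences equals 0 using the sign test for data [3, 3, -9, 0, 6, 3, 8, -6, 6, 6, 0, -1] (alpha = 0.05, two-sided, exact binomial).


Step 1: Discard zero differences. Original n = 12; n_eff = number of nonzero differences = 10.
Nonzero differences (with sign): +3, +3, -9, +6, +3, +8, -6, +6, +6, -1
Step 2: Count signs: positive = 7, negative = 3.
Step 3: Under H0: P(positive) = 0.5, so the number of positives S ~ Bin(10, 0.5).
Step 4: Two-sided exact p-value = sum of Bin(10,0.5) probabilities at or below the observed probability = 0.343750.
Step 5: alpha = 0.05. fail to reject H0.

n_eff = 10, pos = 7, neg = 3, p = 0.343750, fail to reject H0.


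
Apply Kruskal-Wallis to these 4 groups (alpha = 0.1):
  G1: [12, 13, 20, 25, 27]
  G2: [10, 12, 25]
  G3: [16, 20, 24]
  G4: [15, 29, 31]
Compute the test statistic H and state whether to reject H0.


Step 1: Combine all N = 14 observations and assign midranks.
sorted (value, group, rank): (10,G2,1), (12,G1,2.5), (12,G2,2.5), (13,G1,4), (15,G4,5), (16,G3,6), (20,G1,7.5), (20,G3,7.5), (24,G3,9), (25,G1,10.5), (25,G2,10.5), (27,G1,12), (29,G4,13), (31,G4,14)
Step 2: Sum ranks within each group.
R_1 = 36.5 (n_1 = 5)
R_2 = 14 (n_2 = 3)
R_3 = 22.5 (n_3 = 3)
R_4 = 32 (n_4 = 3)
Step 3: H = 12/(N(N+1)) * sum(R_i^2/n_i) - 3(N+1)
     = 12/(14*15) * (36.5^2/5 + 14^2/3 + 22.5^2/3 + 32^2/3) - 3*15
     = 0.057143 * 841.867 - 45
     = 3.106667.
Step 4: Ties present; correction factor C = 1 - 18/(14^3 - 14) = 0.993407. Corrected H = 3.106667 / 0.993407 = 3.127286.
Step 5: Under H0, H ~ chi^2(3); p-value = 0.372413.
Step 6: alpha = 0.1. fail to reject H0.

H = 3.1273, df = 3, p = 0.372413, fail to reject H0.


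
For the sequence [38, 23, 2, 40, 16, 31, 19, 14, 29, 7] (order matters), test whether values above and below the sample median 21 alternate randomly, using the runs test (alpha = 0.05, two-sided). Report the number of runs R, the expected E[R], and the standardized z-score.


Step 1: Compute median = 21; label A = above, B = below.
Labels in order: AABABABBAB  (n_A = 5, n_B = 5)
Step 2: Count runs R = 8.
Step 3: Under H0 (random ordering), E[R] = 2*n_A*n_B/(n_A+n_B) + 1 = 2*5*5/10 + 1 = 6.0000.
        Var[R] = 2*n_A*n_B*(2*n_A*n_B - n_A - n_B) / ((n_A+n_B)^2 * (n_A+n_B-1)) = 2000/900 = 2.2222.
        SD[R] = 1.4907.
Step 4: Continuity-corrected z = (R - 0.5 - E[R]) / SD[R] = (8 - 0.5 - 6.0000) / 1.4907 = 1.0062.
Step 5: Two-sided p-value via normal approximation = 2*(1 - Phi(|z|)) = 0.314305.
Step 6: alpha = 0.05. fail to reject H0.

R = 8, z = 1.0062, p = 0.314305, fail to reject H0.


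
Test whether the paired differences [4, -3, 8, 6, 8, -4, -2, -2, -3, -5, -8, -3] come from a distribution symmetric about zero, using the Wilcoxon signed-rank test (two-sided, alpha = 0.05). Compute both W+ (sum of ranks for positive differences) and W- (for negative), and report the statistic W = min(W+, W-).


Step 1: Drop any zero differences (none here) and take |d_i|.
|d| = [4, 3, 8, 6, 8, 4, 2, 2, 3, 5, 8, 3]
Step 2: Midrank |d_i| (ties get averaged ranks).
ranks: |4|->6.5, |3|->4, |8|->11, |6|->9, |8|->11, |4|->6.5, |2|->1.5, |2|->1.5, |3|->4, |5|->8, |8|->11, |3|->4
Step 3: Attach original signs; sum ranks with positive sign and with negative sign.
W+ = 6.5 + 11 + 9 + 11 = 37.5
W- = 4 + 6.5 + 1.5 + 1.5 + 4 + 8 + 11 + 4 = 40.5
(Check: W+ + W- = 78 should equal n(n+1)/2 = 78.)
Step 4: Test statistic W = min(W+, W-) = 37.5.
Step 5: Ties in |d|, so use the tie-corrected normal approximation.
        E[W] = n(n+1)/4 = 12*13/4 = 39.
        Tie groups: |d|=2 (t=2), |d|=3 (t=3), |d|=4 (t=2), |d|=8 (t=3); sum(t^3 - t) = 60.
        Var[W] = n(n+1)(2n+1)/24 - sum(t^3-t)/48 = 3900/24 - 60/48 = 161.25.
        z = (W - E[W]) / sqrt(Var[W]) = (37.5 - 39) / 12.6984 = -0.1181.
        Two-sided p = 2*Phi(z) = 0.905969.
Step 6: alpha = 0.05. fail to reject H0.

W+ = 37.5, W- = 40.5, W = min = 37.5, p = 0.905969, fail to reject H0.


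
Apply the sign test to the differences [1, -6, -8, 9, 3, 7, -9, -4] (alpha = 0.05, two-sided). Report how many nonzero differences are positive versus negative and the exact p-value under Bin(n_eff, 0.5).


Step 1: Discard zero differences. Original n = 8; n_eff = number of nonzero differences = 8.
Nonzero differences (with sign): +1, -6, -8, +9, +3, +7, -9, -4
Step 2: Count signs: positive = 4, negative = 4.
Step 3: Under H0: P(positive) = 0.5, so the number of positives S ~ Bin(8, 0.5).
Step 4: Two-sided exact p-value = sum of Bin(8,0.5) probabilities at or below the observed probability = 1.000000.
Step 5: alpha = 0.05. fail to reject H0.

n_eff = 8, pos = 4, neg = 4, p = 1.000000, fail to reject H0.


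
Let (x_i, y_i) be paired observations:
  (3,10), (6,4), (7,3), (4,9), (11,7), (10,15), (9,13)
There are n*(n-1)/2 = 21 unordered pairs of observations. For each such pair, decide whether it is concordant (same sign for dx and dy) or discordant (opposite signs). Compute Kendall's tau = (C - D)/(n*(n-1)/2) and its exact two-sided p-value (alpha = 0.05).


Step 1: Enumerate the 21 unordered pairs (i,j) with i<j and classify each by sign(x_j-x_i) * sign(y_j-y_i).
  (1,2):dx=+3,dy=-6->D; (1,3):dx=+4,dy=-7->D; (1,4):dx=+1,dy=-1->D; (1,5):dx=+8,dy=-3->D
  (1,6):dx=+7,dy=+5->C; (1,7):dx=+6,dy=+3->C; (2,3):dx=+1,dy=-1->D; (2,4):dx=-2,dy=+5->D
  (2,5):dx=+5,dy=+3->C; (2,6):dx=+4,dy=+11->C; (2,7):dx=+3,dy=+9->C; (3,4):dx=-3,dy=+6->D
  (3,5):dx=+4,dy=+4->C; (3,6):dx=+3,dy=+12->C; (3,7):dx=+2,dy=+10->C; (4,5):dx=+7,dy=-2->D
  (4,6):dx=+6,dy=+6->C; (4,7):dx=+5,dy=+4->C; (5,6):dx=-1,dy=+8->D; (5,7):dx=-2,dy=+6->D
  (6,7):dx=-1,dy=-2->C
Step 2: C = 11, D = 10, total pairs = 21.
Step 3: tau = (C - D)/(n(n-1)/2) = (11 - 10)/21 = 0.047619.
Step 4: Exact two-sided p-value (enumerate n! = 5040 permutations of y under H0): p = 1.000000.
Step 5: alpha = 0.05. fail to reject H0.

tau_b = 0.0476 (C=11, D=10), p = 1.000000, fail to reject H0.


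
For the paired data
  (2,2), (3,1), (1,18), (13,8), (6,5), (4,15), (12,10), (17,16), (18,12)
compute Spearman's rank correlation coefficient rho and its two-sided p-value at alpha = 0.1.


Step 1: Rank x and y separately (midranks; no ties here).
rank(x): 2->2, 3->3, 1->1, 13->7, 6->5, 4->4, 12->6, 17->8, 18->9
rank(y): 2->2, 1->1, 18->9, 8->4, 5->3, 15->7, 10->5, 16->8, 12->6
Step 2: d_i = R_x(i) - R_y(i); compute d_i^2.
  (2-2)^2=0, (3-1)^2=4, (1-9)^2=64, (7-4)^2=9, (5-3)^2=4, (4-7)^2=9, (6-5)^2=1, (8-8)^2=0, (9-6)^2=9
sum(d^2) = 100.
Step 3: rho = 1 - 6*100 / (9*(9^2 - 1)) = 1 - 600/720 = 0.166667.
Step 4: Under H0, t = rho * sqrt((n-2)/(1-rho^2)) = 0.4472 ~ t(7).
Step 5: Two-sided p-value from the t-distribution with 7 df = 0.668231.
Step 6: alpha = 0.1. fail to reject H0.

rho = 0.1667, p = 0.668231, fail to reject H0 at alpha = 0.1.


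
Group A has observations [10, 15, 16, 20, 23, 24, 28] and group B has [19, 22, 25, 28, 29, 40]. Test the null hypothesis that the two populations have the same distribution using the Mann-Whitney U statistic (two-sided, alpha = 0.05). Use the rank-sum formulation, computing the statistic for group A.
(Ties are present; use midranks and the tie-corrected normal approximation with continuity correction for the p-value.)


Step 1: Combine and sort all 13 observations; assign midranks.
sorted (value, group): (10,X), (15,X), (16,X), (19,Y), (20,X), (22,Y), (23,X), (24,X), (25,Y), (28,X), (28,Y), (29,Y), (40,Y)
ranks: 10->1, 15->2, 16->3, 19->4, 20->5, 22->6, 23->7, 24->8, 25->9, 28->10.5, 28->10.5, 29->12, 40->13
Step 2: Rank sum for X: R1 = 1 + 2 + 3 + 5 + 7 + 8 + 10.5 = 36.5.
Step 3: U_X = R1 - n1(n1+1)/2 = 36.5 - 7*8/2 = 36.5 - 28 = 8.5.
       U_Y = n1*n2 - U_X = 42 - 8.5 = 33.5.
Step 4: Ties are present, so use the tie-corrected normal approximation (with continuity correction) for the p-value.
Step 5: p-value = 0.086044; compare to alpha = 0.05. fail to reject H0.

U_X = 8.5, p = 0.086044, fail to reject H0 at alpha = 0.05.


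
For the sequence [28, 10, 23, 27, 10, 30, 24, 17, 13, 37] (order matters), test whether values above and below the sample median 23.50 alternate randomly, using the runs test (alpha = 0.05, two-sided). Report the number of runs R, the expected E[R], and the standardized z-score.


Step 1: Compute median = 23.50; label A = above, B = below.
Labels in order: ABBABAABBA  (n_A = 5, n_B = 5)
Step 2: Count runs R = 7.
Step 3: Under H0 (random ordering), E[R] = 2*n_A*n_B/(n_A+n_B) + 1 = 2*5*5/10 + 1 = 6.0000.
        Var[R] = 2*n_A*n_B*(2*n_A*n_B - n_A - n_B) / ((n_A+n_B)^2 * (n_A+n_B-1)) = 2000/900 = 2.2222.
        SD[R] = 1.4907.
Step 4: Continuity-corrected z = (R - 0.5 - E[R]) / SD[R] = (7 - 0.5 - 6.0000) / 1.4907 = 0.3354.
Step 5: Two-sided p-value via normal approximation = 2*(1 - Phi(|z|)) = 0.737316.
Step 6: alpha = 0.05. fail to reject H0.

R = 7, z = 0.3354, p = 0.737316, fail to reject H0.


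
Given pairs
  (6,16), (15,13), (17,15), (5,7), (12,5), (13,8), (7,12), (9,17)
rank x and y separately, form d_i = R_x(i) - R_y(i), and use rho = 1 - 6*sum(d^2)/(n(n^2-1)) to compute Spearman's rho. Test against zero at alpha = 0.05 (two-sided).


Step 1: Rank x and y separately (midranks; no ties here).
rank(x): 6->2, 15->7, 17->8, 5->1, 12->5, 13->6, 7->3, 9->4
rank(y): 16->7, 13->5, 15->6, 7->2, 5->1, 8->3, 12->4, 17->8
Step 2: d_i = R_x(i) - R_y(i); compute d_i^2.
  (2-7)^2=25, (7-5)^2=4, (8-6)^2=4, (1-2)^2=1, (5-1)^2=16, (6-3)^2=9, (3-4)^2=1, (4-8)^2=16
sum(d^2) = 76.
Step 3: rho = 1 - 6*76 / (8*(8^2 - 1)) = 1 - 456/504 = 0.095238.
Step 4: Under H0, t = rho * sqrt((n-2)/(1-rho^2)) = 0.2343 ~ t(6).
Step 5: Two-sided p-value from the t-distribution with 6 df = 0.822505.
Step 6: alpha = 0.05. fail to reject H0.

rho = 0.0952, p = 0.822505, fail to reject H0 at alpha = 0.05.


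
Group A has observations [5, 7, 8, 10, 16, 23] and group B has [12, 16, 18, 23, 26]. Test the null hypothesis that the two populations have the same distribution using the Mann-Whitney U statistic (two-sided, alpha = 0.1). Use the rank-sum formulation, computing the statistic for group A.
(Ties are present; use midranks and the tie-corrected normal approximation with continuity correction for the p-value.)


Step 1: Combine and sort all 11 observations; assign midranks.
sorted (value, group): (5,X), (7,X), (8,X), (10,X), (12,Y), (16,X), (16,Y), (18,Y), (23,X), (23,Y), (26,Y)
ranks: 5->1, 7->2, 8->3, 10->4, 12->5, 16->6.5, 16->6.5, 18->8, 23->9.5, 23->9.5, 26->11
Step 2: Rank sum for X: R1 = 1 + 2 + 3 + 4 + 6.5 + 9.5 = 26.
Step 3: U_X = R1 - n1(n1+1)/2 = 26 - 6*7/2 = 26 - 21 = 5.
       U_Y = n1*n2 - U_X = 30 - 5 = 25.
Step 4: Ties are present, so use the tie-corrected normal approximation (with continuity correction) for the p-value.
Step 5: p-value = 0.081440; compare to alpha = 0.1. reject H0.

U_X = 5, p = 0.081440, reject H0 at alpha = 0.1.


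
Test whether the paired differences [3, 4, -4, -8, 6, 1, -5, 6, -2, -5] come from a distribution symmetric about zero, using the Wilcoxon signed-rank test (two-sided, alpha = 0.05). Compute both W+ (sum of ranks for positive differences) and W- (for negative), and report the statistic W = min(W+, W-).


Step 1: Drop any zero differences (none here) and take |d_i|.
|d| = [3, 4, 4, 8, 6, 1, 5, 6, 2, 5]
Step 2: Midrank |d_i| (ties get averaged ranks).
ranks: |3|->3, |4|->4.5, |4|->4.5, |8|->10, |6|->8.5, |1|->1, |5|->6.5, |6|->8.5, |2|->2, |5|->6.5
Step 3: Attach original signs; sum ranks with positive sign and with negative sign.
W+ = 3 + 4.5 + 8.5 + 1 + 8.5 = 25.5
W- = 4.5 + 10 + 6.5 + 2 + 6.5 = 29.5
(Check: W+ + W- = 55 should equal n(n+1)/2 = 55.)
Step 4: Test statistic W = min(W+, W-) = 25.5.
Step 5: Ties in |d|, so use the tie-corrected normal approximation.
        E[W] = n(n+1)/4 = 10*11/4 = 27.5.
        Tie groups: |d|=4 (t=2), |d|=5 (t=2), |d|=6 (t=2); sum(t^3 - t) = 18.
        Var[W] = n(n+1)(2n+1)/24 - sum(t^3-t)/48 = 2310/24 - 18/48 = 95.875.
        z = (W - E[W]) / sqrt(Var[W]) = (25.5 - 27.5) / 9.7916 = -0.2043.
        Two-sided p = 2*Phi(z) = 0.838153.
Step 6: alpha = 0.05. fail to reject H0.

W+ = 25.5, W- = 29.5, W = min = 25.5, p = 0.838153, fail to reject H0.


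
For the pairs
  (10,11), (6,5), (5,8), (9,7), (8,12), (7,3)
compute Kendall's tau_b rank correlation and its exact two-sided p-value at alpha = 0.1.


Step 1: Enumerate the 15 unordered pairs (i,j) with i<j and classify each by sign(x_j-x_i) * sign(y_j-y_i).
  (1,2):dx=-4,dy=-6->C; (1,3):dx=-5,dy=-3->C; (1,4):dx=-1,dy=-4->C; (1,5):dx=-2,dy=+1->D
  (1,6):dx=-3,dy=-8->C; (2,3):dx=-1,dy=+3->D; (2,4):dx=+3,dy=+2->C; (2,5):dx=+2,dy=+7->C
  (2,6):dx=+1,dy=-2->D; (3,4):dx=+4,dy=-1->D; (3,5):dx=+3,dy=+4->C; (3,6):dx=+2,dy=-5->D
  (4,5):dx=-1,dy=+5->D; (4,6):dx=-2,dy=-4->C; (5,6):dx=-1,dy=-9->C
Step 2: C = 9, D = 6, total pairs = 15.
Step 3: tau = (C - D)/(n(n-1)/2) = (9 - 6)/15 = 0.200000.
Step 4: Exact two-sided p-value (enumerate n! = 720 permutations of y under H0): p = 0.719444.
Step 5: alpha = 0.1. fail to reject H0.

tau_b = 0.2000 (C=9, D=6), p = 0.719444, fail to reject H0.


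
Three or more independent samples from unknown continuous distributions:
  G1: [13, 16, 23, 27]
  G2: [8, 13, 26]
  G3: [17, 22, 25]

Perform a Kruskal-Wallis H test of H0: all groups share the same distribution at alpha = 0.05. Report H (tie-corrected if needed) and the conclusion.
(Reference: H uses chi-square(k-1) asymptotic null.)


Step 1: Combine all N = 10 observations and assign midranks.
sorted (value, group, rank): (8,G2,1), (13,G1,2.5), (13,G2,2.5), (16,G1,4), (17,G3,5), (22,G3,6), (23,G1,7), (25,G3,8), (26,G2,9), (27,G1,10)
Step 2: Sum ranks within each group.
R_1 = 23.5 (n_1 = 4)
R_2 = 12.5 (n_2 = 3)
R_3 = 19 (n_3 = 3)
Step 3: H = 12/(N(N+1)) * sum(R_i^2/n_i) - 3(N+1)
     = 12/(10*11) * (23.5^2/4 + 12.5^2/3 + 19^2/3) - 3*11
     = 0.109091 * 310.479 - 33
     = 0.870455.
Step 4: Ties present; correction factor C = 1 - 6/(10^3 - 10) = 0.993939. Corrected H = 0.870455 / 0.993939 = 0.875762.
Step 5: Under H0, H ~ chi^2(2); p-value = 0.645403.
Step 6: alpha = 0.05. fail to reject H0.

H = 0.8758, df = 2, p = 0.645403, fail to reject H0.


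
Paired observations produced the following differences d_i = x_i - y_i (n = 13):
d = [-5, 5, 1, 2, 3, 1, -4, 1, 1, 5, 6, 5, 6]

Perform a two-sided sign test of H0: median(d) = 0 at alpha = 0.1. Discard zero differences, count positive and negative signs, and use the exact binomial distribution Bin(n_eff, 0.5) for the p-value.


Step 1: Discard zero differences. Original n = 13; n_eff = number of nonzero differences = 13.
Nonzero differences (with sign): -5, +5, +1, +2, +3, +1, -4, +1, +1, +5, +6, +5, +6
Step 2: Count signs: positive = 11, negative = 2.
Step 3: Under H0: P(positive) = 0.5, so the number of positives S ~ Bin(13, 0.5).
Step 4: Two-sided exact p-value = sum of Bin(13,0.5) probabilities at or below the observed probability = 0.022461.
Step 5: alpha = 0.1. reject H0.

n_eff = 13, pos = 11, neg = 2, p = 0.022461, reject H0.


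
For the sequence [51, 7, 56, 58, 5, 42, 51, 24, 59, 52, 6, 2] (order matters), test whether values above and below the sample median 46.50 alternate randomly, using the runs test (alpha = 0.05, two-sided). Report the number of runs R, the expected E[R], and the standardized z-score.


Step 1: Compute median = 46.50; label A = above, B = below.
Labels in order: ABAABBABAABB  (n_A = 6, n_B = 6)
Step 2: Count runs R = 8.
Step 3: Under H0 (random ordering), E[R] = 2*n_A*n_B/(n_A+n_B) + 1 = 2*6*6/12 + 1 = 7.0000.
        Var[R] = 2*n_A*n_B*(2*n_A*n_B - n_A - n_B) / ((n_A+n_B)^2 * (n_A+n_B-1)) = 4320/1584 = 2.7273.
        SD[R] = 1.6514.
Step 4: Continuity-corrected z = (R - 0.5 - E[R]) / SD[R] = (8 - 0.5 - 7.0000) / 1.6514 = 0.3028.
Step 5: Two-sided p-value via normal approximation = 2*(1 - Phi(|z|)) = 0.762069.
Step 6: alpha = 0.05. fail to reject H0.

R = 8, z = 0.3028, p = 0.762069, fail to reject H0.


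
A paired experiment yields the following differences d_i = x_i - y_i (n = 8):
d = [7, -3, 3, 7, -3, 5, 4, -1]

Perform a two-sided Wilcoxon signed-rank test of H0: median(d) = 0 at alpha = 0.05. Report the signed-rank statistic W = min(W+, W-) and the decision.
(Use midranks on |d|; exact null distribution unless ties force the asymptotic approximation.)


Step 1: Drop any zero differences (none here) and take |d_i|.
|d| = [7, 3, 3, 7, 3, 5, 4, 1]
Step 2: Midrank |d_i| (ties get averaged ranks).
ranks: |7|->7.5, |3|->3, |3|->3, |7|->7.5, |3|->3, |5|->6, |4|->5, |1|->1
Step 3: Attach original signs; sum ranks with positive sign and with negative sign.
W+ = 7.5 + 3 + 7.5 + 6 + 5 = 29
W- = 3 + 3 + 1 = 7
(Check: W+ + W- = 36 should equal n(n+1)/2 = 36.)
Step 4: Test statistic W = min(W+, W-) = 7.
Step 5: Ties in |d|, so use the tie-corrected normal approximation.
        E[W] = n(n+1)/4 = 8*9/4 = 18.
        Tie groups: |d|=3 (t=3), |d|=7 (t=2); sum(t^3 - t) = 30.
        Var[W] = n(n+1)(2n+1)/24 - sum(t^3-t)/48 = 1224/24 - 30/48 = 50.375.
        z = (W - E[W]) / sqrt(Var[W]) = (7 - 18) / 7.0975 = -1.5498.
        Two-sided p = 2*Phi(z) = 0.121181.
Step 6: alpha = 0.05. fail to reject H0.

W+ = 29, W- = 7, W = min = 7, p = 0.121181, fail to reject H0.


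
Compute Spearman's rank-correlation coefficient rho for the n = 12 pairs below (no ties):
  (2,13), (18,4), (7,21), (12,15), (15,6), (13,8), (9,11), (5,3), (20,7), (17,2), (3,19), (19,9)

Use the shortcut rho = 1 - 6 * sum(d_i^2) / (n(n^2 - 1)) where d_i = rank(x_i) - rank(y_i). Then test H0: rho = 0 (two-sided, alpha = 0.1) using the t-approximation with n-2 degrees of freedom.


Step 1: Rank x and y separately (midranks; no ties here).
rank(x): 2->1, 18->10, 7->4, 12->6, 15->8, 13->7, 9->5, 5->3, 20->12, 17->9, 3->2, 19->11
rank(y): 13->9, 4->3, 21->12, 15->10, 6->4, 8->6, 11->8, 3->2, 7->5, 2->1, 19->11, 9->7
Step 2: d_i = R_x(i) - R_y(i); compute d_i^2.
  (1-9)^2=64, (10-3)^2=49, (4-12)^2=64, (6-10)^2=16, (8-4)^2=16, (7-6)^2=1, (5-8)^2=9, (3-2)^2=1, (12-5)^2=49, (9-1)^2=64, (2-11)^2=81, (11-7)^2=16
sum(d^2) = 430.
Step 3: rho = 1 - 6*430 / (12*(12^2 - 1)) = 1 - 2580/1716 = -0.503497.
Step 4: Under H0, t = rho * sqrt((n-2)/(1-rho^2)) = -1.8428 ~ t(10).
Step 5: Two-sided p-value from the t-distribution with 10 df = 0.095157.
Step 6: alpha = 0.1. reject H0.

rho = -0.5035, p = 0.095157, reject H0 at alpha = 0.1.


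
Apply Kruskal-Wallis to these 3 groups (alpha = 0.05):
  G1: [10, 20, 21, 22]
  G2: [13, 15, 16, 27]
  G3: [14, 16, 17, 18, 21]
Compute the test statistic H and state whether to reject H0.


Step 1: Combine all N = 13 observations and assign midranks.
sorted (value, group, rank): (10,G1,1), (13,G2,2), (14,G3,3), (15,G2,4), (16,G2,5.5), (16,G3,5.5), (17,G3,7), (18,G3,8), (20,G1,9), (21,G1,10.5), (21,G3,10.5), (22,G1,12), (27,G2,13)
Step 2: Sum ranks within each group.
R_1 = 32.5 (n_1 = 4)
R_2 = 24.5 (n_2 = 4)
R_3 = 34 (n_3 = 5)
Step 3: H = 12/(N(N+1)) * sum(R_i^2/n_i) - 3(N+1)
     = 12/(13*14) * (32.5^2/4 + 24.5^2/4 + 34^2/5) - 3*14
     = 0.065934 * 645.325 - 42
     = 0.548901.
Step 4: Ties present; correction factor C = 1 - 12/(13^3 - 13) = 0.994505. Corrected H = 0.548901 / 0.994505 = 0.551934.
Step 5: Under H0, H ~ chi^2(2); p-value = 0.758838.
Step 6: alpha = 0.05. fail to reject H0.

H = 0.5519, df = 2, p = 0.758838, fail to reject H0.
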